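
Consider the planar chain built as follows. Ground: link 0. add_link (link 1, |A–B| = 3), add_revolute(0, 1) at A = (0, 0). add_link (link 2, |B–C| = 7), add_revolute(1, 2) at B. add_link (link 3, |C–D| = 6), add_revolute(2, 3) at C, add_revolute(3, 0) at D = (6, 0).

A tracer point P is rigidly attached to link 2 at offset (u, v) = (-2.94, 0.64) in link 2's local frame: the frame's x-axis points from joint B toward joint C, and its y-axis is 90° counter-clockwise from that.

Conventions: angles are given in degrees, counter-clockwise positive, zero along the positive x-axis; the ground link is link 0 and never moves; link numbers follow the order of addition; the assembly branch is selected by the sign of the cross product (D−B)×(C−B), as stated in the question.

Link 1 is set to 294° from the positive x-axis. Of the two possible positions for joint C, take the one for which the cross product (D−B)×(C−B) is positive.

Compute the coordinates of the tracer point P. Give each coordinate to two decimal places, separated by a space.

A=(0,0), D=(6.00,0)
B = A + 3.00·(cos294°, sin294°) = (1.2202, -2.7406)
|BD| = 5.5098
circle(B,7.00) ∩ circle(D,6.00): a=3.9346, h=5.7895
  candidates: C₊=(1.7537,4.2390) cross=31.899; C₋=(7.5133,-5.8060) cross=-31.899
  branch + wants cross > 0 → take C=(1.7537,4.2390) (cross=31.899)
ex = (C−B)/|BC| = (0.0762,0.9971); ey = (-0.9971,0.0762)
P = B + -2.94·ex + 0.64·ey = (0.3580,-5.6233)

0.36 -5.62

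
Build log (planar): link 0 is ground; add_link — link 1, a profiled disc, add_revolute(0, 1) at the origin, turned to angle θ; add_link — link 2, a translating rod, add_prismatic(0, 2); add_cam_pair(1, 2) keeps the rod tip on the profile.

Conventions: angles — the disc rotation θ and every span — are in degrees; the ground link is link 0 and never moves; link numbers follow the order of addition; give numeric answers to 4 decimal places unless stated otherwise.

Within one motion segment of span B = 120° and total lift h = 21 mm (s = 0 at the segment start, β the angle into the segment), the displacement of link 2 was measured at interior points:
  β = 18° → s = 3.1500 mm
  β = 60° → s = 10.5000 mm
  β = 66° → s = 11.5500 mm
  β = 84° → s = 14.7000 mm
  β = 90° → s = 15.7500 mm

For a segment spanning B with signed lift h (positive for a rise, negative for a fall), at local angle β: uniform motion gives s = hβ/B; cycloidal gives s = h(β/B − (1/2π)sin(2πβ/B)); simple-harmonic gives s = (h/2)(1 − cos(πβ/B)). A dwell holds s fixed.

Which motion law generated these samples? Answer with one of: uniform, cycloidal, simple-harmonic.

candidates at β/B = r: uniform s = h·r (linear in β); cycloidal s = h·(r − sin(2πr)/(2π)); simple-harmonic s = (h/2)(1 − cos(πr))
β=18°: printed 3.1500 | uniform 3.1500, cycloidal 0.4461, simple-harmonic 1.1444
β=60°: printed 10.5000 | uniform 10.5000, cycloidal 10.5000, simple-harmonic 10.5000
β=66°: printed 11.5500 | uniform 11.5500, cycloidal 12.5828, simple-harmonic 12.1426
β=84°: printed 14.7000 | uniform 14.7000, cycloidal 17.8787, simple-harmonic 16.6717
β=90°: printed 15.7500 | uniform 15.7500, cycloidal 19.0923, simple-harmonic 17.9246
only one law matches every sample → uniform

uniform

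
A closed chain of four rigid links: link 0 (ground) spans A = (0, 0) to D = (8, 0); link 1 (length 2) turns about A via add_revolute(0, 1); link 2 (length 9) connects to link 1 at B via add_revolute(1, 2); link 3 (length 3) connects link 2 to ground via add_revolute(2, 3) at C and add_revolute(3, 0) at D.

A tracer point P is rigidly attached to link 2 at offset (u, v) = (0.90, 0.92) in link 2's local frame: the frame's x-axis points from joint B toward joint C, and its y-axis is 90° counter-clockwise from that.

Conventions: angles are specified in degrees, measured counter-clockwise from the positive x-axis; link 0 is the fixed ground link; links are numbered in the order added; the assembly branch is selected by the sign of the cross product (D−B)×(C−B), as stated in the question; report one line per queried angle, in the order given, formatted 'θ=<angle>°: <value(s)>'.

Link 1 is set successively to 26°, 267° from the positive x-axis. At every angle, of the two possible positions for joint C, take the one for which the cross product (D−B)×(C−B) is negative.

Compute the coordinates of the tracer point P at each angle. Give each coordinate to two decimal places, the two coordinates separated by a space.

A=(0,0), D=(8.00,0)
θ=26°: B = A + 2.00·(cos26°, sin26°) = (1.7976, 0.8767)
θ=26°: |BD| = 6.2641
θ=26°: circle(B,9.00) ∩ circle(D,3.00): a=8.8791, h=1.4703
θ=26°:   candidates: C₊=(10.7951,1.0898) cross=9.210; C₋=(10.3835,-1.8218) cross=-9.210
θ=26°:   branch - wants cross < 0 → take C=(10.3835,-1.8218) (cross=-9.210)
θ=26°: ex = (C−B)/|BC| = (0.9540,-0.2998); ey = (0.2998,0.9540)
θ=26°: P = B + 0.90·ex + 0.92·ey = (2.9320,1.4846)
θ=267°: B = A + 2.00·(cos267°, sin267°) = (-0.1047, -1.9973)
θ=267°: |BD| = 8.3471
θ=267°: circle(B,9.00) ∩ circle(D,3.00): a=8.4864, h=2.9968
θ=267°:   candidates: C₊=(7.4182,2.9430) cross=25.014; C₋=(8.8523,-2.8764) cross=-25.014
θ=267°:   branch - wants cross < 0 → take C=(8.8523,-2.8764) (cross=-25.014)
θ=267°: ex = (C−B)/|BC| = (0.9952,-0.0977); ey = (0.0977,0.9952)
θ=267°: P = B + 0.90·ex + 0.92·ey = (0.8809,-1.1696)

θ=26°: 2.93 1.48
θ=267°: 0.88 -1.17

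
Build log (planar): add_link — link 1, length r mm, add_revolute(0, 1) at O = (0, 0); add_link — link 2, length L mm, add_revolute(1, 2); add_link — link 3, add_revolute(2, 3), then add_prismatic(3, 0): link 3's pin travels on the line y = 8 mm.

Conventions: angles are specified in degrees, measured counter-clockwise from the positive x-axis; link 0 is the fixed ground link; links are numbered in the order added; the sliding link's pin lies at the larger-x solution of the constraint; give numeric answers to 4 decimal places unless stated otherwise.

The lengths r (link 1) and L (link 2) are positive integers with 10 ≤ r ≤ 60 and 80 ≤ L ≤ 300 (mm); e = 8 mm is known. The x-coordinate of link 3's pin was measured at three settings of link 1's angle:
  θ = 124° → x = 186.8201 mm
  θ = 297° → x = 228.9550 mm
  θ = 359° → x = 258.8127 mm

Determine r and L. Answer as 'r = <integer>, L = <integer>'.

constraint per measurement: (x − r cos θ)² + (r sin θ − e)² = L²
subtracting the θ₁ and θ₂ equations cancels the r² and L² terms:
r = (x₁² − x₂²) / (2[(x₁cos θ₁ + e sin θ₁) − (x₂cos θ₂ + e sin θ₂)]) = 45.0000 → r = 45
L² = (x₁ − r cos θ₁)² + (r sin θ₁ − e)² = 45796.0054 → L = 214.0000 → L = 214
check at θ₃=359°: x = 258.8127 (printed 258.8127) ✓

r = 45, L = 214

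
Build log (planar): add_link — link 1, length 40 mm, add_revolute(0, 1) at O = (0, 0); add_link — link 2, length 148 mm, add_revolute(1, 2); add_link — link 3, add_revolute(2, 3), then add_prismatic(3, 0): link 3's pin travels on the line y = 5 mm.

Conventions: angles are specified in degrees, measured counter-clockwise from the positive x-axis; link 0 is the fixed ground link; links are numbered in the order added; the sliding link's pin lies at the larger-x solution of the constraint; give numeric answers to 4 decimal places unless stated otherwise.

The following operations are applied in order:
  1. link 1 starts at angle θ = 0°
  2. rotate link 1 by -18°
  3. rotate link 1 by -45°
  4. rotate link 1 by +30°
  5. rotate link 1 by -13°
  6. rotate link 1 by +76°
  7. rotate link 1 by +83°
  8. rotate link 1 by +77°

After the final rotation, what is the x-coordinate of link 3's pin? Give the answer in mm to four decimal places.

geometry: r = 40 mm, L = 148 mm, e = 5 mm; θ starts at 0°
rotate link 1 by -18°: θ ← 0° -18° = -18°
rotate link 1 by -45°: θ ← -18° -45° = -63°
rotate link 1 by +30°: θ ← -63° +30° = -33°
rotate link 1 by -13°: θ ← -33° -13° = -46°
rotate link 1 by +76°: θ ← -46° +76° = 30°
rotate link 1 by +83°: θ ← 30° +83° = 113°
rotate link 1 by +77°: θ ← 113° +77° = 190°
crank pin P = (r cos θ, r sin θ) = (-39.392310, -6.945927)
h = r sin θ − e = -6.945927 − 5 = -11.945927
x = r cos θ + √(L² − h²) = -39.392310 + 147.517100 = 108.124790

108.1248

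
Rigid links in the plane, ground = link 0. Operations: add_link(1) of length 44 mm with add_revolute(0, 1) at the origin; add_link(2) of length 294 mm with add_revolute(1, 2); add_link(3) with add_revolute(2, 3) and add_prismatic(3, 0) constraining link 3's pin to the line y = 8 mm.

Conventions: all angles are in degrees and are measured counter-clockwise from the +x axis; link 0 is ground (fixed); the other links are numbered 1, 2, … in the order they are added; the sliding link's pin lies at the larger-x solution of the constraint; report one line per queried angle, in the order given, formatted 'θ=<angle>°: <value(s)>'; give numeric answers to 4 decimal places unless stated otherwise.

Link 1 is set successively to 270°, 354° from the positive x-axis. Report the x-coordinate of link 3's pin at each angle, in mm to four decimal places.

geometry: r = 44 mm, L = 294 mm, e = 8 mm
θ=270°: crank pin P = (r cos θ, r sin θ) = (-0.000000, -44.000000)
θ=270°: h = r sin θ − e = -44.000000 − 8 = -52.000000
θ=270°: x = r cos θ + √(L² − h²) = -0.000000 + 289.364822 = 289.364822
θ=354°: crank pin P = (r cos θ, r sin θ) = (43.758963, -4.599252)
θ=354°: h = r sin θ − e = -4.599252 − 8 = -12.599252
θ=354°: x = r cos θ + √(L² − h²) = 43.758963 + 293.729908 = 337.488871

θ=270°: 289.3648
θ=354°: 337.4889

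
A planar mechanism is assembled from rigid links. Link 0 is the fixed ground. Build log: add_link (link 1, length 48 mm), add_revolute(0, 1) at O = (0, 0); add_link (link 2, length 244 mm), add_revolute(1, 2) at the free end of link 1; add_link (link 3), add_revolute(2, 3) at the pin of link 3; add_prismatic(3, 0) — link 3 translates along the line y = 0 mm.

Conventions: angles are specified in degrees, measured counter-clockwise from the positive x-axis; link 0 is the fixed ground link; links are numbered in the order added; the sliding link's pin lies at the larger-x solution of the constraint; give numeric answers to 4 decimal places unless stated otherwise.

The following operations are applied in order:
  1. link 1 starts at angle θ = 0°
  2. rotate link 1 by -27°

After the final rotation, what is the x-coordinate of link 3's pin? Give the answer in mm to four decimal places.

geometry: r = 48 mm, L = 244 mm, e = 0 mm; θ starts at 0°
rotate link 1 by -27°: θ ← 0° -27° = -27°
crank pin P = (r cos θ, r sin θ) = (42.768313, -21.791544)
h = r sin θ − e = -21.791544 − 0 = -21.791544
x = r cos θ + √(L² − h²) = 42.768313 + 243.024955 = 285.793268

285.7933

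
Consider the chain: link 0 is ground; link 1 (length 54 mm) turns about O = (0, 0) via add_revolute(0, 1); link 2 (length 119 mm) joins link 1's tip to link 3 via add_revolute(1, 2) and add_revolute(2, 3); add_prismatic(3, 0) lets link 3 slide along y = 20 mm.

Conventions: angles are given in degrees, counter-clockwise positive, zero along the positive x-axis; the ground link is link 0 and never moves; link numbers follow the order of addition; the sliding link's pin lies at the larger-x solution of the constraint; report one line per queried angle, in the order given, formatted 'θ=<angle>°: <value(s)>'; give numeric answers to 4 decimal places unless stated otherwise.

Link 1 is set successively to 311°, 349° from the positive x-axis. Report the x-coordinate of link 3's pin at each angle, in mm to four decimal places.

geometry: r = 54 mm, L = 119 mm, e = 20 mm
θ=311°: crank pin P = (r cos θ, r sin θ) = (35.427188, -40.754317)
θ=311°: h = r sin θ − e = -40.754317 − 20 = -60.754317
θ=311°: x = r cos θ + √(L² − h²) = 35.427188 + 102.322592 = 137.749780
θ=349°: crank pin P = (r cos θ, r sin θ) = (53.007868, -10.303686)
θ=349°: h = r sin θ − e = -10.303686 − 20 = -30.303686
θ=349°: x = r cos θ + √(L² − h²) = 53.007868 + 115.076873 = 168.084741

θ=311°: 137.7498
θ=349°: 168.0847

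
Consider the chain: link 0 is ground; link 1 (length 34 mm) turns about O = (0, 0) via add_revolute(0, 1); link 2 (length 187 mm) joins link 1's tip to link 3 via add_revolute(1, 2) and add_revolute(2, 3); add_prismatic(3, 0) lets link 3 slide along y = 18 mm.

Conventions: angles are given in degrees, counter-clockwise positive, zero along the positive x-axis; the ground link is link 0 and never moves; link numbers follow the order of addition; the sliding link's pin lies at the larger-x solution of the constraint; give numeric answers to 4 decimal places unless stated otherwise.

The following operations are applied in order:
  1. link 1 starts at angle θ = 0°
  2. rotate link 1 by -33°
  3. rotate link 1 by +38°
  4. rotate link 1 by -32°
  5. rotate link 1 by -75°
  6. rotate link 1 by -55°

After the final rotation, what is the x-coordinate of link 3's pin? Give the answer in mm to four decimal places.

geometry: r = 34 mm, L = 187 mm, e = 18 mm; θ starts at 0°
rotate link 1 by -33°: θ ← 0° -33° = -33°
rotate link 1 by +38°: θ ← -33° +38° = 5°
rotate link 1 by -32°: θ ← 5° -32° = -27°
rotate link 1 by -75°: θ ← -27° -75° = -102°
rotate link 1 by -55°: θ ← -102° -55° = -157°
crank pin P = (r cos θ, r sin θ) = (-31.297165, -13.284858)
h = r sin θ − e = -13.284858 − 18 = -31.284858
x = r cos θ + √(L² − h²) = -31.297165 + 184.364470 = 153.067305

153.0673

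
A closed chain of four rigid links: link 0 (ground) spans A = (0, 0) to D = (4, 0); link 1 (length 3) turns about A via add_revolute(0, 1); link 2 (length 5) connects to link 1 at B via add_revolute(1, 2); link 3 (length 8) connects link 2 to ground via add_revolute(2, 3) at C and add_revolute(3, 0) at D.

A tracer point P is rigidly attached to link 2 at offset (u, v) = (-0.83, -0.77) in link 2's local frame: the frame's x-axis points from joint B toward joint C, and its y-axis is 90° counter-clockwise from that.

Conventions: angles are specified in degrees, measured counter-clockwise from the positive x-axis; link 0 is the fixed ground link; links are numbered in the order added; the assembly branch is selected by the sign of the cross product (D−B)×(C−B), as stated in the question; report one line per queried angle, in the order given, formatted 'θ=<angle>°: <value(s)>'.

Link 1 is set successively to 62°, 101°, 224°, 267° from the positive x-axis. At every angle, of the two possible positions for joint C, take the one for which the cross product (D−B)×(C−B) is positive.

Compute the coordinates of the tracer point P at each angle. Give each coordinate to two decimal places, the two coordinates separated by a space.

A=(0,0), D=(4.00,0)
θ=62°: B = A + 3.00·(cos62°, sin62°) = (1.4084, 2.6488)
θ=62°: |BD| = 3.7058
θ=62°: circle(B,5.00) ∩ circle(D,8.00): a=-3.4092, h=3.6575
θ=62°:   candidates: C₊=(1.6386,7.6435) cross=13.554; C₋=(-3.5901,2.5279) cross=-13.554
θ=62°:   branch + wants cross > 0 → take C=(1.6386,7.6435) (cross=13.554)
θ=62°: ex = (C−B)/|BC| = (0.0460,0.9989); ey = (-0.9989,0.0460)
θ=62°: P = B + -0.83·ex + -0.77·ey = (2.1394,1.7843)
θ=101°: B = A + 3.00·(cos101°, sin101°) = (-0.5724, 2.9449)
θ=101°: |BD| = 5.4387
θ=101°: circle(B,5.00) ∩ circle(D,8.00): a=-0.8661, h=4.9244
θ=101°:   candidates: C₊=(1.3659,7.5539) cross=26.782; C₋=(-3.9670,-0.7262) cross=-26.782
θ=101°:   branch + wants cross > 0 → take C=(1.3659,7.5539) (cross=26.782)
θ=101°: ex = (C−B)/|BC| = (0.3877,0.9218); ey = (-0.9218,0.3877)
θ=101°: P = B + -0.83·ex + -0.77·ey = (-0.1844,1.8813)
θ=224°: B = A + 3.00·(cos224°, sin224°) = (-2.1580, -2.0840)
θ=224°: |BD| = 6.5011
θ=224°: circle(B,5.00) ∩ circle(D,8.00): a=0.2510, h=4.9937
θ=224°:   candidates: C₊=(-3.5210,2.7267) cross=32.464; C₋=(-0.3195,-6.7337) cross=-32.464
θ=224°:   branch + wants cross > 0 → take C=(-3.5210,2.7267) (cross=32.464)
θ=224°: ex = (C−B)/|BC| = (-0.2726,0.9621); ey = (-0.9621,-0.2726)
θ=224°: P = B + -0.83·ex + -0.77·ey = (-1.1909,-2.6726)
θ=267°: B = A + 3.00·(cos267°, sin267°) = (-0.1570, -2.9959)
θ=267°: |BD| = 5.1241
θ=267°: circle(B,5.00) ∩ circle(D,8.00): a=-1.2435, h=4.8429
θ=267°:   candidates: C₊=(-3.9973,0.2060) cross=24.815; C₋=(1.6656,-7.6518) cross=-24.815
θ=267°:   branch + wants cross > 0 → take C=(-3.9973,0.2060) (cross=24.815)
θ=267°: ex = (C−B)/|BC| = (-0.7681,0.6404); ey = (-0.6404,-0.7681)
θ=267°: P = B + -0.83·ex + -0.77·ey = (0.9736,-2.9360)

θ=62°: 2.14 1.78
θ=101°: -0.18 1.88
θ=224°: -1.19 -2.67
θ=267°: 0.97 -2.94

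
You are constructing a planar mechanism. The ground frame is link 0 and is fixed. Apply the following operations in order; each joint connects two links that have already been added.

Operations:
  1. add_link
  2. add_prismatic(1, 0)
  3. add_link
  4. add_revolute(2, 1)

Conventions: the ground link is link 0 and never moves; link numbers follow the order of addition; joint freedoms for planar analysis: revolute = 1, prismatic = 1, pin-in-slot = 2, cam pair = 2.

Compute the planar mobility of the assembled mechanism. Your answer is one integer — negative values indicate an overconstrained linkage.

link 0 = ground. State L|J1|J2 = 1|0|0
+link1  2|0|0
P(1,0) f=1→J1  2|1|0
+link2  3|1|0
R(2,1) f=1→J1  3|2|0
M = 3(3−1)−2·2−0 = 6−4−0 = 2

M = 2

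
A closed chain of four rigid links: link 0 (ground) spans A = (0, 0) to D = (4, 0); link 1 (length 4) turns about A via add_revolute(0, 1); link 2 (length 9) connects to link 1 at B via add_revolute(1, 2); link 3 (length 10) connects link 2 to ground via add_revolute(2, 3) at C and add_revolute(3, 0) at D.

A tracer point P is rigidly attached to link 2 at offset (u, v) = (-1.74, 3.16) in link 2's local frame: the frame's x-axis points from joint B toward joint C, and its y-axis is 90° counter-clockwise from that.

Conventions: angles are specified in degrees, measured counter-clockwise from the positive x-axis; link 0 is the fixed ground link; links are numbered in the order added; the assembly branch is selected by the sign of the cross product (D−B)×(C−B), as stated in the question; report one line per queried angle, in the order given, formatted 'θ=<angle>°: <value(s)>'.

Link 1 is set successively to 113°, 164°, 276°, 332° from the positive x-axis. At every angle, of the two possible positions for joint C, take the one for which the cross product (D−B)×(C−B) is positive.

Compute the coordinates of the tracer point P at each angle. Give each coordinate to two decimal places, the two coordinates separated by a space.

A=(0,0), D=(4.00,0)
θ=113°: B = A + 4.00·(cos113°, sin113°) = (-1.5629, 3.6820)
θ=113°: |BD| = 6.6711
θ=113°: circle(B,9.00) ∩ circle(D,10.00): a=1.9115, h=8.7947
θ=113°:   candidates: C₊=(4.8851,9.9607) cross=58.670; C₋=(-4.8231,-4.7068) cross=-58.670
θ=113°:   branch + wants cross > 0 → take C=(4.8851,9.9607) (cross=58.670)
θ=113°: ex = (C−B)/|BC| = (0.7165,0.6976); ey = (-0.6976,0.7165)
θ=113°: P = B + -1.74·ex + 3.16·ey = (-5.0141,4.7321)
θ=164°: B = A + 4.00·(cos164°, sin164°) = (-3.8450, 1.1025)
θ=164°: |BD| = 7.9221
θ=164°: circle(B,9.00) ∩ circle(D,10.00): a=2.7619, h=8.5657
θ=164°:   candidates: C₊=(0.0821,9.2005) cross=67.859; C₋=(-2.3021,-7.7642) cross=-67.859
θ=164°:   branch + wants cross > 0 → take C=(0.0821,9.2005) (cross=67.859)
θ=164°: ex = (C−B)/|BC| = (0.4363,0.8998); ey = (-0.8998,0.4363)
θ=164°: P = B + -1.74·ex + 3.16·ey = (-7.4476,0.9158)
θ=276°: B = A + 4.00·(cos276°, sin276°) = (0.4181, -3.9781)
θ=276°: |BD| = 5.3530
θ=276°: circle(B,9.00) ∩ circle(D,10.00): a=0.9018, h=8.9547
θ=276°:   candidates: C₊=(-5.6331,2.6840) cross=47.935; C₋=(7.6762,-9.2998) cross=-47.935
θ=276°:   branch + wants cross > 0 → take C=(-5.6331,2.6840) (cross=47.935)
θ=276°: ex = (C−B)/|BC| = (-0.6724,0.7402); ey = (-0.7402,-0.6724)
θ=276°: P = B + -1.74·ex + 3.16·ey = (-0.7511,-7.3907)
θ=332°: B = A + 4.00·(cos332°, sin332°) = (3.5318, -1.8779)
θ=332°: |BD| = 1.9354
θ=332°: circle(B,9.00) ∩ circle(D,10.00): a=-3.9409, h=8.0913
θ=332°:   candidates: C₊=(-5.2726,-3.7443) cross=15.660; C₋=(10.4293,-7.6592) cross=-15.660
θ=332°:   branch + wants cross > 0 → take C=(-5.2726,-3.7443) (cross=15.660)
θ=332°: ex = (C−B)/|BC| = (-0.9783,-0.2074); ey = (0.2074,-0.9783)
θ=332°: P = B + -1.74·ex + 3.16·ey = (5.8893,-4.6084)

θ=113°: -5.01 4.73
θ=164°: -7.45 0.92
θ=276°: -0.75 -7.39
θ=332°: 5.89 -4.61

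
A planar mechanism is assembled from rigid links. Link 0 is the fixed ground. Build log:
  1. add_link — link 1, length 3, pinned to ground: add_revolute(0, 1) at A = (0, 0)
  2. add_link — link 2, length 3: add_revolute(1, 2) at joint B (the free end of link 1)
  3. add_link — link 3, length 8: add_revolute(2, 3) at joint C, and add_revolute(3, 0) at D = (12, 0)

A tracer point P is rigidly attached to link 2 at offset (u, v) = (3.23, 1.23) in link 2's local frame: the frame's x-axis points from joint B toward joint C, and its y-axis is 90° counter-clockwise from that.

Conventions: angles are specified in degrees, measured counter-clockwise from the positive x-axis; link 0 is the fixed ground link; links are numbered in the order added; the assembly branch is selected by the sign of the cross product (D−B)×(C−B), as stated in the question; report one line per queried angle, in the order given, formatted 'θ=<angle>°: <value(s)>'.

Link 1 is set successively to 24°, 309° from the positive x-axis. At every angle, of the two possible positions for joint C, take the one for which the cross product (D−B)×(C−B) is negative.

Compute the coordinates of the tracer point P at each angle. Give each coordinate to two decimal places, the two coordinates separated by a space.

A=(0,0), D=(12.00,0)
θ=24°: B = A + 3.00·(cos24°, sin24°) = (2.7406, 1.2202)
θ=24°: |BD| = 9.3394
θ=24°: circle(B,3.00) ∩ circle(D,8.00): a=1.7252, h=2.4543
θ=24°:   candidates: C₊=(4.7717,3.4281) cross=22.922; C₋=(4.1304,-1.4385) cross=-22.922
θ=24°:   branch - wants cross < 0 → take C=(4.1304,-1.4385) (cross=-22.922)
θ=24°: ex = (C−B)/|BC| = (0.4633,-0.8862); ey = (0.8862,0.4633)
θ=24°: P = B + 3.23·ex + 1.23·ey = (5.3270,-1.0725)
θ=309°: B = A + 3.00·(cos309°, sin309°) = (1.8880, -2.3314)
θ=309°: |BD| = 10.3773
θ=309°: circle(B,3.00) ∩ circle(D,8.00): a=2.5387, h=1.5985
θ=309°:   candidates: C₊=(4.0026,-0.2034) cross=16.588; C₋=(4.7208,-3.3187) cross=-16.588
θ=309°:   branch - wants cross < 0 → take C=(4.7208,-3.3187) (cross=-16.588)
θ=309°: ex = (C−B)/|BC| = (0.9443,-0.3291); ey = (0.3291,0.9443)
θ=309°: P = B + 3.23·ex + 1.23·ey = (5.3428,-2.2329)

θ=24°: 5.33 -1.07
θ=309°: 5.34 -2.23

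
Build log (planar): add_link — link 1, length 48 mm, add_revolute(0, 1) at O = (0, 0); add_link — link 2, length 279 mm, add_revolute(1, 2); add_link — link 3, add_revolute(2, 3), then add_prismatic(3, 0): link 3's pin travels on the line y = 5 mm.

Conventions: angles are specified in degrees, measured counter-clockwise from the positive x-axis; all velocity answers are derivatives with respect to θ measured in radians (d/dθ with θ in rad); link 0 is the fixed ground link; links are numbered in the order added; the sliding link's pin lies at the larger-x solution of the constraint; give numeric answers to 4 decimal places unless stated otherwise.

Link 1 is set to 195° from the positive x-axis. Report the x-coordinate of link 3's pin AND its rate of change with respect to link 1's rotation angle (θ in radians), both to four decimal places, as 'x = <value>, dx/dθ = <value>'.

geometry: r = 48 mm, L = 279 mm, e = 5 mm
crank pin P = (r cos θ, r sin θ) = (-46.364440, -12.423314)
h = r sin θ − e = -12.423314 − 5 = -17.423314
x = r cos θ + √(L² − h²) = -46.364440 + 278.455433 = 232.090993
dx/dθ = −r sin θ − h·r cos θ/√(L² − h²) (θ in radians; h = -17.423314) = 9.522232

x = 232.0910, dx/dθ = 9.5222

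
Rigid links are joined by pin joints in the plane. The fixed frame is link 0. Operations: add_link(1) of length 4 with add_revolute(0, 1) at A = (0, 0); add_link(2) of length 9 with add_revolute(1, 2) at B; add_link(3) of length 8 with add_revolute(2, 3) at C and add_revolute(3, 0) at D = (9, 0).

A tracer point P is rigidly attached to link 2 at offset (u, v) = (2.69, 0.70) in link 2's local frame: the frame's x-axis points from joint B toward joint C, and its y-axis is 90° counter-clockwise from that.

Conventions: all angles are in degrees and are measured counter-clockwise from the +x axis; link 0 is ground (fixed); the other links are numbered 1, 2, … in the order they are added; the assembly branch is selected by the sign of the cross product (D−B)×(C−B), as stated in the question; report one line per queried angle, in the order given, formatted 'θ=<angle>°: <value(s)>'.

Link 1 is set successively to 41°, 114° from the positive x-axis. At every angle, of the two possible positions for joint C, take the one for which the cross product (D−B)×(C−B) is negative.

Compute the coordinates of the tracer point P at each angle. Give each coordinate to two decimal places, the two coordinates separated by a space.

A=(0,0), D=(9.00,0)
θ=41°: B = A + 4.00·(cos41°, sin41°) = (3.0188, 2.6242)
θ=41°: |BD| = 6.5315
θ=41°: circle(B,9.00) ∩ circle(D,8.00): a=4.5671, h=7.7551
θ=41°:   candidates: C₊=(10.3170,7.8909) cross=50.653; C₋=(4.0853,-6.3124) cross=-50.653
θ=41°:   branch - wants cross < 0 → take C=(4.0853,-6.3124) (cross=-50.653)
θ=41°: ex = (C−B)/|BC| = (0.1185,-0.9930); ey = (0.9930,0.1185)
θ=41°: P = B + 2.69·ex + 0.70·ey = (4.0327,0.0361)
θ=114°: B = A + 4.00·(cos114°, sin114°) = (-1.6269, 3.6542)
θ=114°: |BD| = 11.2377
θ=114°: circle(B,9.00) ∩ circle(D,8.00): a=6.3752, h=6.3527
θ=114°:   candidates: C₊=(6.4675,7.5886) cross=71.389; C₋=(2.3361,-4.4263) cross=-71.389
θ=114°:   branch - wants cross < 0 → take C=(2.3361,-4.4263) (cross=-71.389)
θ=114°: ex = (C−B)/|BC| = (0.4403,-0.8978); ey = (0.8978,0.4403)
θ=114°: P = B + 2.69·ex + 0.70·ey = (0.1860,1.5472)

θ=41°: 4.03 0.04
θ=114°: 0.19 1.55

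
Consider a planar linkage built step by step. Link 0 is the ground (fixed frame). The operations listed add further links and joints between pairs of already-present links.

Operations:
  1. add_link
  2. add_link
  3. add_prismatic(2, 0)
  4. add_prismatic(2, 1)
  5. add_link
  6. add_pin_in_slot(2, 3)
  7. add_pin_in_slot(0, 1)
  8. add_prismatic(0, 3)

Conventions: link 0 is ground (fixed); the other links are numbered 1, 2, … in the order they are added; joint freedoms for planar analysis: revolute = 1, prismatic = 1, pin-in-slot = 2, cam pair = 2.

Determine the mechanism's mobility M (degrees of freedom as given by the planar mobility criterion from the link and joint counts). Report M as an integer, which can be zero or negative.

link 0 = ground. State L|J1|J2 = 1|0|0
+link1  2|0|0
+link2  3|0|0
P(2,0) f=1→J1  3|1|0
P(2,1) f=1→J1  3|2|0
+link3  4|2|0
PS(2,3) f=2→J2  4|2|1
PS(0,1) f=2→J2  4|2|2
P(0,3) f=1→J1  4|3|2
M = 3(4−1)−2·3−2 = 9−6−2 = 1

M = 1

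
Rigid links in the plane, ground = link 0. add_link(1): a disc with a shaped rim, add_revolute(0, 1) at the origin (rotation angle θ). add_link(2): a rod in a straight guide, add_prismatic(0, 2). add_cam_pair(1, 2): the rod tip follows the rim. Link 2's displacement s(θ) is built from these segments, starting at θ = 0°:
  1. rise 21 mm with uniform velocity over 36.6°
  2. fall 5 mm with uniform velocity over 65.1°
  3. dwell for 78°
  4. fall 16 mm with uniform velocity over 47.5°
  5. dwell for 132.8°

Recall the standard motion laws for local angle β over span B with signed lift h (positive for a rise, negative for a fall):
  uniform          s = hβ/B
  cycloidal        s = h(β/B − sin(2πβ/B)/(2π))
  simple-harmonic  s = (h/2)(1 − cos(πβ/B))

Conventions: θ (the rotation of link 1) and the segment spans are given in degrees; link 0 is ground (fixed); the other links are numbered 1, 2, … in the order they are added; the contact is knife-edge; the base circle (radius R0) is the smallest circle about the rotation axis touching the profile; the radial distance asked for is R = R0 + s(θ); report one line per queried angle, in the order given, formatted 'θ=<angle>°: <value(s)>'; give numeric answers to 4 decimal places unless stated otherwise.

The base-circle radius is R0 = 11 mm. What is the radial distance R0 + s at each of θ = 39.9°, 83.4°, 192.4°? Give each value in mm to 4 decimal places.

segment 1 (0° to 36.6°, uniform, h = 21) is passed completely: s = 0.0000 + (21) = 21.0000
θ = 39.9° falls in segment 2 (36.6° to 101.7°, uniform, h = -5): β = 39.9 − 36.6 = 3.3°, B = 65.1°; Δs = -5·3.3/65.1 = -0.2535; s = 21.0000 − 0.2535 = 20.7465
θ = 83.4° falls in segment 2 (36.6° to 101.7°, uniform, h = -5): β = 83.4 − 36.6 = 46.8°, B = 65.1°; Δs = -5·46.8/65.1 = -3.5945; s = 21.0000 − 3.5945 = 17.4055
segment 2 (36.6° to 101.7°, uniform, h = -5) is passed completely: s = 21.0000 + (-5) = 16.0000
segment 3 (101.7° to 179.7°, dwell): s unchanged at 16.0000
θ = 192.4° falls in segment 4 (179.7° to 227.2°, uniform, h = -16): β = 192.4 − 179.7 = 12.7°, B = 47.5°; Δs = -16·12.7/47.5 = -4.2779; s = 16.0000 − 4.2779 = 11.7221
θ=39.9°: R = R0 + s = 11 + 20.7465 = 31.7465
θ=83.4°: R = R0 + s = 11 + 17.4055 = 28.4055
θ=192.4°: R = R0 + s = 11 + 11.7221 = 22.7221

θ=39.9°: 31.7465
θ=83.4°: 28.4055
θ=192.4°: 22.7221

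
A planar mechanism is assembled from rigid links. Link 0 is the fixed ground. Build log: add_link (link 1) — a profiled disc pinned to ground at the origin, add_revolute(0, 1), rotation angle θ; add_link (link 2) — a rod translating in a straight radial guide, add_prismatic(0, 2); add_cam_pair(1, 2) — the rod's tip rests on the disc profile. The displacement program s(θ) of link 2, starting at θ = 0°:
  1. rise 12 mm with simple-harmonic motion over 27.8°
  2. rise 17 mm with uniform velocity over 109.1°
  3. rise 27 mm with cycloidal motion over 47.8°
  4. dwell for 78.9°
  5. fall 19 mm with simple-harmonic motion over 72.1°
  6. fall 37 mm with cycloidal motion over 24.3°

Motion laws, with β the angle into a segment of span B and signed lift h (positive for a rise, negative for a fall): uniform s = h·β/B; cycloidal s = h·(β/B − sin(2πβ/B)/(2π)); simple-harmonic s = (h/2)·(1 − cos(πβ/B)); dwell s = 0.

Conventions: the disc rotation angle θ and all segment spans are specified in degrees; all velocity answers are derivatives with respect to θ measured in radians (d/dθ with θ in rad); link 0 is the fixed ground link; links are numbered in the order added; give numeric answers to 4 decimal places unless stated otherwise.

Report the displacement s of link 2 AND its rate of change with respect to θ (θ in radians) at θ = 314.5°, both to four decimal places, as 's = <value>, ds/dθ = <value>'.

seg 1 [0°–27.8°] simple-harmonic, h=12: full span → s += 12 → s = 12.0000
seg 2 [27.8°–136.9°] uniform, h=17: full span → s += 17 → s = 29.0000
seg 3 [136.9°–184.7°] cycloidal, h=27: full span → s += 27 → s = 56.0000
seg 4 [184.7°–263.6°] dwell: s stays 56.0000
seg 5 [263.6°–335.7°] simple-harmonic, h=-19: θ=314.5° here. β=50.9, B=72.1. -19/2·(1 − cos(π·0.7060)) = -15.2270 → s = 40.7730
velocity in seg [263.6°–335.7°] (simple-harmonic), θ in radians: β = 50.9° = 0.8884 rad, B = 72.1° = 1.2584 rad; ds/dθ = (πh/(2B)) sin(πβ/B) = (π·(-19)/(2·1.2584)) sin(π·0.7060) = -18.922958 mm/rad

s = 40.7730, ds/dθ = -18.9230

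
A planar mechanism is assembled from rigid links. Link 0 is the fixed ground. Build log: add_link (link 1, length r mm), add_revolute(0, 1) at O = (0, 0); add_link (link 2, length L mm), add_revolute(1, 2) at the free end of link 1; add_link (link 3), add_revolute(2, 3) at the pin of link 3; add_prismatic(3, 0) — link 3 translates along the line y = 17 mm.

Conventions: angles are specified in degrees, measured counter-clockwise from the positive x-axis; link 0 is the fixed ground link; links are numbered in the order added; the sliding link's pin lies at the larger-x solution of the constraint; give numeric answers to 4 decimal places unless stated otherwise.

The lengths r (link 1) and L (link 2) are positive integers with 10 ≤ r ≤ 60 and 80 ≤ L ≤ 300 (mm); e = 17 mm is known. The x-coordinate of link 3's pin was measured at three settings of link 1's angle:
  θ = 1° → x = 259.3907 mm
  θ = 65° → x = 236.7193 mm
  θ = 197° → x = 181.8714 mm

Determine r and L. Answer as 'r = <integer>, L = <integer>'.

constraint per measurement: (x − r cos θ)² + (r sin θ − e)² = L²
subtracting the θ₁ and θ₂ equations cancels the r² and L² terms:
r = (x₁² − x₂²) / (2[(x₁cos θ₁ + e sin θ₁) − (x₂cos θ₂ + e sin θ₂)]) = 39.0000 → r = 39
L² = (x₁ − r cos θ₁)² + (r sin θ₁ − e)² = 48841.0003 → L = 221.0000 → L = 221
check at θ₃=197°: x = 181.8714 (printed 181.8714) ✓

r = 39, L = 221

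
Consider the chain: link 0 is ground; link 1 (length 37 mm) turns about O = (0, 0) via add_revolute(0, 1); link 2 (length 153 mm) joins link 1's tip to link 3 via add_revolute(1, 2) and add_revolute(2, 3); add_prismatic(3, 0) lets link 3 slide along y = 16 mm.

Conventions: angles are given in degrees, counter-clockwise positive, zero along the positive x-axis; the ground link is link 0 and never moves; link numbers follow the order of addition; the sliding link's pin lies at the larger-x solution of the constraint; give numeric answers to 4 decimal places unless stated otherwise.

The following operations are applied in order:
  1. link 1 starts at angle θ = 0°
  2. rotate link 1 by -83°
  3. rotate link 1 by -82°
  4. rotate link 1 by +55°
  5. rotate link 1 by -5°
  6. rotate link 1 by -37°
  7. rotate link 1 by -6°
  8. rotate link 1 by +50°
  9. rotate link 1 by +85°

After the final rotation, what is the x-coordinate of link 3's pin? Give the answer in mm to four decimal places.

geometry: r = 37 mm, L = 153 mm, e = 16 mm; θ starts at 0°
rotate link 1 by -83°: θ ← 0° -83° = -83°
rotate link 1 by -82°: θ ← -83° -82° = -165°
rotate link 1 by +55°: θ ← -165° +55° = -110°
rotate link 1 by -5°: θ ← -110° -5° = -115°
rotate link 1 by -37°: θ ← -115° -37° = -152°
rotate link 1 by -6°: θ ← -152° -6° = -158°
rotate link 1 by +50°: θ ← -158° +50° = -108°
rotate link 1 by +85°: θ ← -108° +85° = -23°
crank pin P = (r cos θ, r sin θ) = (34.058680, -14.457052)
h = r sin θ − e = -14.457052 − 16 = -30.457052
x = r cos θ + √(L² − h²) = 34.058680 + 149.937880 = 183.996560

183.9966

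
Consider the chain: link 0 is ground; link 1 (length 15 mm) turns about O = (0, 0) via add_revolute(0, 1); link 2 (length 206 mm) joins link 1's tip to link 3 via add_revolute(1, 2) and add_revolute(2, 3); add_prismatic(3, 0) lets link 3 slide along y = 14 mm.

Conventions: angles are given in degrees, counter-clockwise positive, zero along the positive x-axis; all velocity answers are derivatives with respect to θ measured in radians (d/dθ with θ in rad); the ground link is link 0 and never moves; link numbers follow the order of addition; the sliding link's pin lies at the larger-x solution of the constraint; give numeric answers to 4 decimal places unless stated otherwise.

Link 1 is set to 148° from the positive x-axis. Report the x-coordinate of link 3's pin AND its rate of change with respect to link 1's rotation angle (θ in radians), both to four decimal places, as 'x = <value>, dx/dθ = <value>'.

geometry: r = 15 mm, L = 206 mm, e = 14 mm
crank pin P = (r cos θ, r sin θ) = (-12.720721, 7.948789)
h = r sin θ − e = 7.948789 − 14 = -6.051211
x = r cos θ + √(L² − h²) = -12.720721 + 205.911104 = 193.190383
dx/dθ = −r sin θ − h·r cos θ/√(L² − h²) (θ in radians; h = -6.051211) = -8.322619

x = 193.1904, dx/dθ = -8.3226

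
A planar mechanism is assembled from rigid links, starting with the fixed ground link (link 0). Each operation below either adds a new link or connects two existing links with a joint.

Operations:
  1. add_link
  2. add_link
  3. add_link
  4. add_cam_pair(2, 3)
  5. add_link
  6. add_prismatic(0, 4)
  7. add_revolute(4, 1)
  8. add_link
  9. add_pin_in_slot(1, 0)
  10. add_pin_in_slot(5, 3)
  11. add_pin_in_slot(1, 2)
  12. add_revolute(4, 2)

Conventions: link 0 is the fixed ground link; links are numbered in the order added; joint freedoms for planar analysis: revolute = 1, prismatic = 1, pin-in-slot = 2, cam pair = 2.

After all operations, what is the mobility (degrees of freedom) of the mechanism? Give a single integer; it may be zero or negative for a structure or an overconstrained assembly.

link 0 = ground. State L|J1|J2 = 1|0|0
+link1  2|0|0
+link2  3|0|0
+link3  4|0|0
C(2,3) f=2→J2  4|0|1
+link4  5|0|1
P(0,4) f=1→J1  5|1|1
R(4,1) f=1→J1  5|2|1
+link5  6|2|1
PS(1,0) f=2→J2  6|2|2
PS(5,3) f=2→J2  6|2|3
PS(1,2) f=2→J2  6|2|4
R(4,2) f=1→J1  6|3|4
M = 3(6−1)−2·3−4 = 15−6−4 = 5

M = 5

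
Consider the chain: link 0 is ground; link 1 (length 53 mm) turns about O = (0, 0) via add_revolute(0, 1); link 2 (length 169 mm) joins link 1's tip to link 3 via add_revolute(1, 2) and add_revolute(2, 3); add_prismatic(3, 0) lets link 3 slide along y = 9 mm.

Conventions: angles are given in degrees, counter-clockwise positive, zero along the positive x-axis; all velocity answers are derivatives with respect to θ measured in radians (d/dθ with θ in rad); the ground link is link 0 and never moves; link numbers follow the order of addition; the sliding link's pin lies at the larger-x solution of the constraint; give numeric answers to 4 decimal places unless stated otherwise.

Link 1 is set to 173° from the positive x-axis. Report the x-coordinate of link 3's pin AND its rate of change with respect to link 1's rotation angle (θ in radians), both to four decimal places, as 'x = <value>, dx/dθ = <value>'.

geometry: r = 53 mm, L = 169 mm, e = 9 mm
crank pin P = (r cos θ, r sin θ) = (-52.604946, 6.459075)
h = r sin θ − e = 6.459075 − 9 = -2.540925
x = r cos θ + √(L² − h²) = -52.604946 + 168.980897 = 116.375951
dx/dθ = −r sin θ − h·r cos θ/√(L² − h²) (θ in radians; h = -2.540925) = -7.250083

x = 116.3760, dx/dθ = -7.2501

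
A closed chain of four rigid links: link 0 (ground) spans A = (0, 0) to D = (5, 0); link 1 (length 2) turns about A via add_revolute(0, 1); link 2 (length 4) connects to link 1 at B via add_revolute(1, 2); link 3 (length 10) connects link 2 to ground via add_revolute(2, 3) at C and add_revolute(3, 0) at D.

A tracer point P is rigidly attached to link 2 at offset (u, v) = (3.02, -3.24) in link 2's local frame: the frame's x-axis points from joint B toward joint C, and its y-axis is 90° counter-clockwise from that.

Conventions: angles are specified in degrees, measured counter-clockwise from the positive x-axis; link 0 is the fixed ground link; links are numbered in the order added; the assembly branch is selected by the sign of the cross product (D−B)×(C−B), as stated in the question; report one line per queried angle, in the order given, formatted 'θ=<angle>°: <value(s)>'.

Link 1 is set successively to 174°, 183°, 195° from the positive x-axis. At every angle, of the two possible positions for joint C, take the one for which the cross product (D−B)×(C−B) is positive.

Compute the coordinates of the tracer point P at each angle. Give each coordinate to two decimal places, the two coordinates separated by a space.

A=(0,0), D=(5.00,0)
θ=174°: B = A + 2.00·(cos174°, sin174°) = (-1.9890, 0.2091)
θ=174°: |BD| = 6.9922
θ=174°: circle(B,4.00) ∩ circle(D,10.00): a=-2.5106, h=3.1140
θ=174°:   candidates: C₊=(-4.4055,3.3967) cross=21.773; C₋=(-4.5917,-2.8284) cross=-21.773
θ=174°:   branch + wants cross > 0 → take C=(-4.4055,3.3967) (cross=21.773)
θ=174°: ex = (C−B)/|BC| = (-0.6041,0.7969); ey = (-0.7969,-0.6041)
θ=174°: P = B + 3.02·ex + -3.24·ey = (-1.2315,4.5730)
θ=183°: B = A + 2.00·(cos183°, sin183°) = (-1.9973, -0.1047)
θ=183°: |BD| = 6.9980
θ=183°: circle(B,4.00) ∩ circle(D,10.00): a=-2.5027, h=3.1204
θ=183°:   candidates: C₊=(-4.5463,2.9779) cross=21.836; C₋=(-4.4530,-3.2621) cross=-21.836
θ=183°:   branch + wants cross > 0 → take C=(-4.5463,2.9779) (cross=21.836)
θ=183°: ex = (C−B)/|BC| = (-0.6373,0.7706); ey = (-0.7706,-0.6373)
θ=183°: P = B + 3.02·ex + -3.24·ey = (-1.4249,4.2874)
θ=195°: B = A + 2.00·(cos195°, sin195°) = (-1.9319, -0.5176)
θ=195°: |BD| = 6.9512
θ=195°: circle(B,4.00) ∩ circle(D,10.00): a=-2.5666, h=3.0680
θ=195°:   candidates: C₊=(-4.7198,2.3507) cross=21.326; C₋=(-4.2628,-3.7682) cross=-21.326
θ=195°:   branch + wants cross > 0 → take C=(-4.7198,2.3507) (cross=21.326)
θ=195°: ex = (C−B)/|BC| = (-0.6970,0.7171); ey = (-0.7171,-0.6970)
θ=195°: P = B + 3.02·ex + -3.24·ey = (-1.7134,3.9062)

θ=174°: -1.23 4.57
θ=183°: -1.42 4.29
θ=195°: -1.71 3.91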